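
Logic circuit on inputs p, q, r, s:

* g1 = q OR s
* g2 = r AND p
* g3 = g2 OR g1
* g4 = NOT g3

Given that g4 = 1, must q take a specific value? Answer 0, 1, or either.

g4 = NOT g3 must be 1, so g3 = 0.
g3 = g2 OR g1 must be 0, so both g2 = 0 and g1 = 0.
Every assignment with g4 = 1 has q = 0; there are 3 such assignment(s).
  p=0, q=0, r=0, s=0
  p=0, q=0, r=1, s=0
  p=1, q=0, r=0, s=0

0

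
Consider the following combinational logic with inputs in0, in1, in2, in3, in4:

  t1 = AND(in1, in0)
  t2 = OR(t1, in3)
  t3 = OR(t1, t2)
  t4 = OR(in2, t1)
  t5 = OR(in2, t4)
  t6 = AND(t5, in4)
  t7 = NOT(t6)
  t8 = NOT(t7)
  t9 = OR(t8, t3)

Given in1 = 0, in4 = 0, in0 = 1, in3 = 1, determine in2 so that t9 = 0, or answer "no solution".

With in1 = 0, in4 = 0, in0 = 1, in3 = 1 fixed, none of the 2 settings of in2 give t9 = 0.
For example, with in2=0:
t1 = AND(in1, in0) = AND(0, 1) = 0
t2 = OR(t1, in3) = OR(0, 1) = 1
t3 = OR(t1, t2) = OR(0, 1) = 1
t4 = OR(in2, t1) = OR(0, 0) = 0
t5 = OR(in2, t4) = OR(0, 0) = 0
t6 = AND(t5, in4) = AND(0, 0) = 0
t7 = NOT(t6) = NOT 0 = 1
t8 = NOT(t7) = NOT 1 = 0
t9 = OR(t8, t3) = OR(0, 1) = 1
giving t9 = 1 ≠ 0.

no solution exists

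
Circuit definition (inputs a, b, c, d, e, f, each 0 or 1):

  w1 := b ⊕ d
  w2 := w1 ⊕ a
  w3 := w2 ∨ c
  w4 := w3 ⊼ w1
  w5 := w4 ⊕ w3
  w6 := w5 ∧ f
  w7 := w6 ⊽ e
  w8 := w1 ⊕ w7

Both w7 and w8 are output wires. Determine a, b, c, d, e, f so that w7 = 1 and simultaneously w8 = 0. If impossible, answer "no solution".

a=0 b=1 c=0 d=0 e=0 f=0

Check with a=0 b=1 c=0 d=0 e=0 f=0:
w1 = b ⊕ d = 1 ⊕ 0 = 1
w2 = w1 ⊕ a = 1 ⊕ 0 = 1
w3 = w2 ∨ c = 1 ∨ 0 = 1
w4 = w3 ⊼ w1 = 1 ⊼ 1 = 0
w5 = w4 ⊕ w3 = 0 ⊕ 1 = 1
w6 = w5 ∧ f = 1 ∧ 0 = 0
w7 = w6 ⊽ e = 0 ⊽ 0 = 1
w8 = w1 ⊕ w7 = 1 ⊕ 1 = 0
So w7 = 1 and w8 = 0.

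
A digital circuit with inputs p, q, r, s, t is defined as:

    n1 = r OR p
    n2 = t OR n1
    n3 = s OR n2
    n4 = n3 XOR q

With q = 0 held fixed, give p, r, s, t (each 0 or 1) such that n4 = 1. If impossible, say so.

Check with q = 0 and p=0, r=0, s=0, t=1:
n1 = r OR p = 0 OR 0 = 0
n2 = t OR n1 = 1 OR 0 = 1
n3 = s OR n2 = 0 OR 1 = 1
n4 = n3 XOR q = 1 XOR 0 = 1
So n4 = 1.

p=0 r=0 s=0 t=1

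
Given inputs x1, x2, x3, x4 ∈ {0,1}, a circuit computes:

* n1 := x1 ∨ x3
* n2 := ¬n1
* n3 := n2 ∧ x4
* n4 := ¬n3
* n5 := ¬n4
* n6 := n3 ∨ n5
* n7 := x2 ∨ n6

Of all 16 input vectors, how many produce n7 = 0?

n7 = x2 ∨ n6 must be 0, so both x2 = 0 and n6 = 0.
n6 = n3 ∨ n5 must be 0, so both n3 = 0 and n5 = 0.
n3 = n2 ∧ x4 must be 0, so at least one of n2, x4 is 0.
Enumerating the 16 input combinations, 7 give n7 = 0 and 9 give n7 = 1.

7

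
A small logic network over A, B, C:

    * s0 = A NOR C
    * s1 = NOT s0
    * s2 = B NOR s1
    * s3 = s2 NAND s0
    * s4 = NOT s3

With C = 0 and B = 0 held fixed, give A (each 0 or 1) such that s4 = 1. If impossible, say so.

A=0

s4 = NOT s3 must be 1, so s3 = 0.
Check with C = 0 and B = 0 and A=0:
s0 = A NOR C = 0 NOR 0 = 1
s1 = NOT s0 = NOT 1 = 0
s2 = B NOR s1 = 0 NOR 0 = 1
s3 = s2 NAND s0 = 1 NAND 1 = 0
s4 = NOT s3 = NOT 0 = 1
So s4 = 1.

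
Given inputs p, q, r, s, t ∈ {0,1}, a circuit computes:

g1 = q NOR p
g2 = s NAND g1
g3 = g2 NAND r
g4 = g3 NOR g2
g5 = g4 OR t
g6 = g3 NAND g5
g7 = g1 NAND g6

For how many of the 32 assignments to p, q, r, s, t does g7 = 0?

g7 = g1 NAND g6 must be 0, so both g1 = 1 and g6 = 1.
g1 = q NOR p must be 1, so both q = 0 and p = 0.
g6 = g3 NAND g5 must be 1, so at least one of g3, g5 is 0.
Enumerating the 32 input combinations, 5 give g7 = 0 and 27 give g7 = 1.

5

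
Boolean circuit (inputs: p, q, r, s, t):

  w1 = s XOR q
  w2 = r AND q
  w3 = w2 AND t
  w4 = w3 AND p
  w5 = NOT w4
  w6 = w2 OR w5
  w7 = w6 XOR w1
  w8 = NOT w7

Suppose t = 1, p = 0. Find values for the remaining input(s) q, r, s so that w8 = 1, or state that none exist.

q=0, r=1, s=1

w8 = NOT w7 must be 1, so w7 = 0.
Check with t = 1, p = 0 and q=0, r=1, s=1:
w1 = s XOR q = 1 XOR 0 = 1
w2 = r AND q = 1 AND 0 = 0
w3 = w2 AND t = 0 AND 1 = 0
w4 = w3 AND p = 0 AND 0 = 0
w5 = NOT w4 = NOT 0 = 1
w6 = w2 OR w5 = 0 OR 1 = 1
w7 = w6 XOR w1 = 1 XOR 1 = 0
w8 = NOT w7 = NOT 0 = 1
So w8 = 1.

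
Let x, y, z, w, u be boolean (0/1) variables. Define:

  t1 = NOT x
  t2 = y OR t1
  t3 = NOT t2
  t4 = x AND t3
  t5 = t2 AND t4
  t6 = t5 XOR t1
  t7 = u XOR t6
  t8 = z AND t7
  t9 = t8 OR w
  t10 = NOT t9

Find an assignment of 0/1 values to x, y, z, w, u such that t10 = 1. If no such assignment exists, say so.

x=1, y=0, z=0, w=0, u=0

t10 = NOT t9 must be 1, so t9 = 0.
t9 = t8 OR w must be 0, so both t8 = 0 and w = 0.
t8 = z AND t7 must be 0, so at least one of z, t7 is 0.
Check with x=1, y=0, z=0, w=0, u=0:
t1 = NOT x = NOT 1 = 0
t2 = y OR t1 = 0 OR 0 = 0
t3 = NOT t2 = NOT 0 = 1
t4 = x AND t3 = 1 AND 1 = 1
t5 = t2 AND t4 = 0 AND 1 = 0
t6 = t5 XOR t1 = 0 XOR 0 = 0
t7 = u XOR t6 = 0 XOR 0 = 0
t8 = z AND t7 = 0 AND 0 = 0
t9 = t8 OR w = 0 OR 0 = 0
t10 = NOT t9 = NOT 0 = 1
So t10 = 1 as required.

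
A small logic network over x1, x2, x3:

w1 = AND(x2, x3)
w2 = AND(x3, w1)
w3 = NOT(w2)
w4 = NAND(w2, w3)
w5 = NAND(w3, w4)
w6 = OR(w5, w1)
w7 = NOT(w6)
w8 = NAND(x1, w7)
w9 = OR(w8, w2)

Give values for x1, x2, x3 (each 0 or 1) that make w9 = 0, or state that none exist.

x1=1 x2=1 x3=0

w9 = OR(w8, w2) must be 0, so both w8 = 0 and w2 = 0.
Check with x1=1 x2=1 x3=0:
w1 = AND(x2, x3) = AND(1, 0) = 0
w2 = AND(x3, w1) = AND(0, 0) = 0
w3 = NOT(w2) = NOT 0 = 1
w4 = NAND(w2, w3) = NAND(0, 1) = 1
w5 = NAND(w3, w4) = NAND(1, 1) = 0
w6 = OR(w5, w1) = OR(0, 0) = 0
w7 = NOT(w6) = NOT 0 = 1
w8 = NAND(x1, w7) = NAND(1, 1) = 0
w9 = OR(w8, w2) = OR(0, 0) = 0
So w9 = 0 as required.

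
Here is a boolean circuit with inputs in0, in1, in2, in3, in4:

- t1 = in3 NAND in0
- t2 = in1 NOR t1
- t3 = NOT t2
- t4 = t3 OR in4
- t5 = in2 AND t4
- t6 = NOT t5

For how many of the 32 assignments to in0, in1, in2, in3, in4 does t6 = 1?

t6 = NOT t5 must be 1, so t5 = 0.
Enumerating the 32 input combinations, 17 give t6 = 1 and 15 give t6 = 0.

17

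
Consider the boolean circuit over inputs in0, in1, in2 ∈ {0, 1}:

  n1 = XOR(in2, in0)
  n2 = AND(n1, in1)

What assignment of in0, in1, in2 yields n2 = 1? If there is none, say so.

in0=1, in1=1, in2=0

n2 = AND(n1, in1) must be 1, so both n1 = 1 and in1 = 1.
Check with in0=1, in1=1, in2=0:
n1 = XOR(in2, in0) = XOR(0, 1) = 1
n2 = AND(n1, in1) = AND(1, 1) = 1
So n2 = 1 as required.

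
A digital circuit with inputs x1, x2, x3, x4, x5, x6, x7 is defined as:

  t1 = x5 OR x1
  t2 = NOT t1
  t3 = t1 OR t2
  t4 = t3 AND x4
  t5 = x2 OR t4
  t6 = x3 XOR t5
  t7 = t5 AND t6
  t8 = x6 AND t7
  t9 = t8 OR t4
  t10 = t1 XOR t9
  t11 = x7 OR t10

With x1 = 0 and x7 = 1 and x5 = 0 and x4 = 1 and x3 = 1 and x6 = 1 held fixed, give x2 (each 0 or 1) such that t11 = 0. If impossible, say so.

no solution exists

With x1 = 0 and x7 = 1 and x5 = 0 and x4 = 1 and x3 = 1 and x6 = 1 fixed, none of the 2 settings of x2 give t11 = 0.
For example, with x2=0:
t1 = x5 OR x1 = 0 OR 0 = 0
t2 = NOT t1 = NOT 0 = 1
t3 = t1 OR t2 = 0 OR 1 = 1
t4 = t3 AND x4 = 1 AND 1 = 1
t5 = x2 OR t4 = 0 OR 1 = 1
t6 = x3 XOR t5 = 1 XOR 1 = 0
t7 = t5 AND t6 = 1 AND 0 = 0
t8 = x6 AND t7 = 1 AND 0 = 0
t9 = t8 OR t4 = 0 OR 1 = 1
t10 = t1 XOR t9 = 0 XOR 1 = 1
t11 = x7 OR t10 = 1 OR 1 = 1
giving t11 = 1 ≠ 0.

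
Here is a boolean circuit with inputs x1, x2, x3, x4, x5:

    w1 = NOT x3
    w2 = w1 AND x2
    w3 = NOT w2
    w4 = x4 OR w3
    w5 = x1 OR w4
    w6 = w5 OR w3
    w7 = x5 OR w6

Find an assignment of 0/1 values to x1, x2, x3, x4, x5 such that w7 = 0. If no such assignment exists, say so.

w7 = x5 OR w6 must be 0, so both x5 = 0 and w6 = 0.
Check with x1=0 x2=1 x3=0 x4=0 x5=0:
w1 = NOT x3 = NOT 0 = 1
w2 = w1 AND x2 = 1 AND 1 = 1
w3 = NOT w2 = NOT 1 = 0
w4 = x4 OR w3 = 0 OR 0 = 0
w5 = x1 OR w4 = 0 OR 0 = 0
w6 = w5 OR w3 = 0 OR 0 = 0
w7 = x5 OR w6 = 0 OR 0 = 0
So w7 = 0 as required.

x1=0 x2=1 x3=0 x4=0 x5=0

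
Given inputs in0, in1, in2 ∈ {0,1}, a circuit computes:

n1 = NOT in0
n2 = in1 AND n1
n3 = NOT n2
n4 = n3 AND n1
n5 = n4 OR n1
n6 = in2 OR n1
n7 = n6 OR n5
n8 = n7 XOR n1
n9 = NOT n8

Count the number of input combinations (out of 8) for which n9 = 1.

6

n9 = NOT n8 must be 1, so n8 = 0.
Satisfying assignments:
  in0=0, in1=0, in2=0
  in0=0, in1=0, in2=1
  in0=0, in1=1, in2=0
  in0=0, in1=1, in2=1
  in0=1, in1=0, in2=0
  in0=1, in1=1, in2=0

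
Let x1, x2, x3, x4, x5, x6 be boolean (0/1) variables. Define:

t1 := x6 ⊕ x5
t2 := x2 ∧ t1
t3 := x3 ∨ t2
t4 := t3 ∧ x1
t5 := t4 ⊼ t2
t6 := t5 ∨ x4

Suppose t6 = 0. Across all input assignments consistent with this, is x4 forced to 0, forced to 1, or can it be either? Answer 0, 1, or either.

t6 = t5 ∨ x4 must be 0, so both t5 = 0 and x4 = 0.
Every assignment with t6 = 0 has x4 = 0; there are 4 such assignment(s).
  x1=1, x2=1, x3=0, x4=0, x5=0, x6=1
  x1=1, x2=1, x3=0, x4=0, x5=1, x6=0
  x1=1, x2=1, x3=1, x4=0, x5=0, x6=1
  x1=1, x2=1, x3=1, x4=0, x5=1, x6=0

0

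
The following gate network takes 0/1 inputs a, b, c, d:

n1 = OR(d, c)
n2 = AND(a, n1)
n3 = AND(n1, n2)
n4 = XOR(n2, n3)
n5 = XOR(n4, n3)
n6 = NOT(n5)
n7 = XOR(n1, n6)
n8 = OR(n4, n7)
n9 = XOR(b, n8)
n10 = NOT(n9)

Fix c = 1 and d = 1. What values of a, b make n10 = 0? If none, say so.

a=0 b=1

n10 = NOT(n9) must be 0, so n9 = 1.
Check with c = 1 and d = 1 and a=0, b=1:
n1 = OR(d, c) = OR(1, 1) = 1
n2 = AND(a, n1) = AND(0, 1) = 0
n3 = AND(n1, n2) = AND(1, 0) = 0
n4 = XOR(n2, n3) = XOR(0, 0) = 0
n5 = XOR(n4, n3) = XOR(0, 0) = 0
n6 = NOT(n5) = NOT 0 = 1
n7 = XOR(n1, n6) = XOR(1, 1) = 0
n8 = OR(n4, n7) = OR(0, 0) = 0
n9 = XOR(b, n8) = XOR(1, 0) = 1
n10 = NOT(n9) = NOT 1 = 0
So n10 = 0.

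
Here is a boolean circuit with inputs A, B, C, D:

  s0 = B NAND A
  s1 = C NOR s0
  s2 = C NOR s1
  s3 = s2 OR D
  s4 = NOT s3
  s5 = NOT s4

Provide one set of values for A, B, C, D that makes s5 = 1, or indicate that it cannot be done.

A=1, B=0, C=0, D=0

s5 = NOT s4 must be 1, so s4 = 0.
Check with A=1, B=0, C=0, D=0:
s0 = B NAND A = 0 NAND 1 = 1
s1 = C NOR s0 = 0 NOR 1 = 0
s2 = C NOR s1 = 0 NOR 0 = 1
s3 = s2 OR D = 1 OR 0 = 1
s4 = NOT s3 = NOT 1 = 0
s5 = NOT s4 = NOT 0 = 1
So s5 = 1 as required.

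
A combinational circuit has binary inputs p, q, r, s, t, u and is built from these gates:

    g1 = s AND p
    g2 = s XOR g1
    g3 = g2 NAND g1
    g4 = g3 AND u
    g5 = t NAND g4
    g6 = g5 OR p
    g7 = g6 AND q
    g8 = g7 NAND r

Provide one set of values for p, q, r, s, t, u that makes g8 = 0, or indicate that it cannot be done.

g8 = g7 NAND r must be 0, so both g7 = 1 and r = 1.
Check with p=1 q=1 r=1 s=1 t=0 u=1:
g1 = s AND p = 1 AND 1 = 1
g2 = s XOR g1 = 1 XOR 1 = 0
g3 = g2 NAND g1 = 0 NAND 1 = 1
g4 = g3 AND u = 1 AND 1 = 1
g5 = t NAND g4 = 0 NAND 1 = 1
g6 = g5 OR p = 1 OR 1 = 1
g7 = g6 AND q = 1 AND 1 = 1
g8 = g7 NAND r = 1 NAND 1 = 0
So g8 = 0 as required.

p=1 q=1 r=1 s=1 t=0 u=1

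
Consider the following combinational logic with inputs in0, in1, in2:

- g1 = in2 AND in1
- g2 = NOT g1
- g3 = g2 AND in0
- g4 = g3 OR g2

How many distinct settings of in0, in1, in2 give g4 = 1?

6

g4 = g3 OR g2 must be 1, so at least one of g3, g2 is 1.
Enumerating the 8 input combinations, 6 give g4 = 1 and 2 give g4 = 0.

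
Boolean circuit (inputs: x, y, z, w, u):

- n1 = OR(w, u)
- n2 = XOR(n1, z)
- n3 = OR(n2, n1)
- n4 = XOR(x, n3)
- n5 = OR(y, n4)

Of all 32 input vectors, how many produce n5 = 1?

n5 = OR(y, n4) must be 1, so at least one of y, n4 is 1.
Enumerating the 32 input combinations, 24 give n5 = 1 and 8 give n5 = 0.

24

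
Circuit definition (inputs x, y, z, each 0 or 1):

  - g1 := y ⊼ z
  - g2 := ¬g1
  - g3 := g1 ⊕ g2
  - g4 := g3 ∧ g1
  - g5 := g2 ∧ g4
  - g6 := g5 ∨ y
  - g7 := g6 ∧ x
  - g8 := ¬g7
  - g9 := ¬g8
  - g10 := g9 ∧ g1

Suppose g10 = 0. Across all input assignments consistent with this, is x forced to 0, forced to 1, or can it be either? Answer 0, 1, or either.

either

Both values of x occur among assignments with g10 = 0:
  x=0: x=0, y=0, z=0
  x=1: x=1, y=0, z=0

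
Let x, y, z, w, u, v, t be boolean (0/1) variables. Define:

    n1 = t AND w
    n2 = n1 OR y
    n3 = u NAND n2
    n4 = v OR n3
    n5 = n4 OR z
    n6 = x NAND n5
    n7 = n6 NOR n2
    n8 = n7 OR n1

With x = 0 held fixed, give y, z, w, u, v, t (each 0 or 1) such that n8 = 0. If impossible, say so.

y=1, z=0, w=0, u=0, v=1, t=0

Check with x = 0 and y=1, z=0, w=0, u=0, v=1, t=0:
n1 = t AND w = 0 AND 0 = 0
n2 = n1 OR y = 0 OR 1 = 1
n3 = u NAND n2 = 0 NAND 1 = 1
n4 = v OR n3 = 1 OR 1 = 1
n5 = n4 OR z = 1 OR 0 = 1
n6 = x NAND n5 = 0 NAND 1 = 1
n7 = n6 NOR n2 = 1 NOR 1 = 0
n8 = n7 OR n1 = 0 OR 0 = 0
So n8 = 0.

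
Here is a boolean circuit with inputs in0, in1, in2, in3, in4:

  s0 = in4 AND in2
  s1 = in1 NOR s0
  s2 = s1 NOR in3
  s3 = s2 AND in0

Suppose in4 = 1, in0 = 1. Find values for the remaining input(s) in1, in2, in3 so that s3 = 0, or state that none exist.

in1=1 in2=0 in3=1

s3 = s2 AND in0 must be 0, so at least one of s2, in0 is 0.
Check with in4 = 1, in0 = 1 and in1=1, in2=0, in3=1:
s0 = in4 AND in2 = 1 AND 0 = 0
s1 = in1 NOR s0 = 1 NOR 0 = 0
s2 = s1 NOR in3 = 0 NOR 1 = 0
s3 = s2 AND in0 = 0 AND 1 = 0
So s3 = 0.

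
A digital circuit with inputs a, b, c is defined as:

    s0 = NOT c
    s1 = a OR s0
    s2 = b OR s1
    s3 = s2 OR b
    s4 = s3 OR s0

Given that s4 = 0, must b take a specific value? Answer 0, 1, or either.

0

s4 = s3 OR s0 must be 0, so both s3 = 0 and s0 = 0.
s3 = s2 OR b must be 0, so both s2 = 0 and b = 0.
Every assignment with s4 = 0 has b = 0; there are 1 such assignment(s).
  a=0, b=0, c=1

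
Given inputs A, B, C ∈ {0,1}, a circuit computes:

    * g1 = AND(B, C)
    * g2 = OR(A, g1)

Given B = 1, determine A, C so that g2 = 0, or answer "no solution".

Check with B = 1 and A=0, C=0:
g1 = AND(B, C) = AND(1, 0) = 0
g2 = OR(A, g1) = OR(0, 0) = 0
So g2 = 0.

A=0, C=0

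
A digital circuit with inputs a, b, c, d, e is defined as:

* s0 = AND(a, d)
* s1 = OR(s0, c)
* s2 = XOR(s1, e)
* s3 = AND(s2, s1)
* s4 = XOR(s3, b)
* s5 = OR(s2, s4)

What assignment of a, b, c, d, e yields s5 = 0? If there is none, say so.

a=1, b=0, c=0, d=1, e=1

Check with a=1, b=0, c=0, d=1, e=1:
s0 = AND(a, d) = AND(1, 1) = 1
s1 = OR(s0, c) = OR(1, 0) = 1
s2 = XOR(s1, e) = XOR(1, 1) = 0
s3 = AND(s2, s1) = AND(0, 1) = 0
s4 = XOR(s3, b) = XOR(0, 0) = 0
s5 = OR(s2, s4) = OR(0, 0) = 0
So s5 = 0 as required.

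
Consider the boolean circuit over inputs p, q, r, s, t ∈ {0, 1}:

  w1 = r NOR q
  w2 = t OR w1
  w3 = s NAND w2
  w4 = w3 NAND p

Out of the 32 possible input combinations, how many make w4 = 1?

w4 = w3 NAND p must be 1, so at least one of w3, p is 0.
Enumerating the 32 input combinations, 21 give w4 = 1 and 11 give w4 = 0.

21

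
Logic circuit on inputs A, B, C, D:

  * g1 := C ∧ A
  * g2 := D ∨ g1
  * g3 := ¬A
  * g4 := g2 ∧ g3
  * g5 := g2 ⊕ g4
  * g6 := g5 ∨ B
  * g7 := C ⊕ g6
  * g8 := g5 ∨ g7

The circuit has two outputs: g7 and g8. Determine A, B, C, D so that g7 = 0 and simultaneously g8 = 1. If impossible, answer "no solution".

Check with A=1 B=0 C=1 D=0:
g1 = C ∧ A = 1 ∧ 1 = 1
g2 = D ∨ g1 = 0 ∨ 1 = 1
g3 = ¬A = ¬1 = 0
g4 = g2 ∧ g3 = 1 ∧ 0 = 0
g5 = g2 ⊕ g4 = 1 ⊕ 0 = 1
g6 = g5 ∨ B = 1 ∨ 0 = 1
g7 = C ⊕ g6 = 1 ⊕ 1 = 0
g8 = g5 ∨ g7 = 1 ∨ 0 = 1
So g7 = 0 and g8 = 1.

A=1 B=0 C=1 D=0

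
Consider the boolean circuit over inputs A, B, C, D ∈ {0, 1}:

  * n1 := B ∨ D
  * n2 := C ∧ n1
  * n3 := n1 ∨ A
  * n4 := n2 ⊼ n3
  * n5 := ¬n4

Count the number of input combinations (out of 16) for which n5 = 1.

6

n5 = ¬n4 must be 1, so n4 = 0.
Satisfying assignments:
  A=0, B=0, C=1, D=1
  A=0, B=1, C=1, D=0
  A=0, B=1, C=1, D=1
  A=1, B=0, C=1, D=1
  A=1, B=1, C=1, D=0
  A=1, B=1, C=1, D=1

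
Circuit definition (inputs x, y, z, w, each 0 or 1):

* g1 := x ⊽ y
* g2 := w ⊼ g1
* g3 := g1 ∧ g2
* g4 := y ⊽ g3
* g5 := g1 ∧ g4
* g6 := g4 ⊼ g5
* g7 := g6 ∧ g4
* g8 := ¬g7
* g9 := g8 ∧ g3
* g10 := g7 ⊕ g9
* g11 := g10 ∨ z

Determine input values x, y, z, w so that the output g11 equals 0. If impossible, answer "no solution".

x=0 y=0 z=0 w=1

g11 = g10 ∨ z must be 0, so both g10 = 0 and z = 0.
g10 = g7 ⊕ g9 must be 0, so g7 and g9 are equal.
Check with x=0 y=0 z=0 w=1:
g1 = x ⊽ y = 0 ⊽ 0 = 1
g2 = w ⊼ g1 = 1 ⊼ 1 = 0
g3 = g1 ∧ g2 = 1 ∧ 0 = 0
g4 = y ⊽ g3 = 0 ⊽ 0 = 1
g5 = g1 ∧ g4 = 1 ∧ 1 = 1
g6 = g4 ⊼ g5 = 1 ⊼ 1 = 0
g7 = g6 ∧ g4 = 0 ∧ 1 = 0
g8 = ¬g7 = ¬0 = 1
g9 = g8 ∧ g3 = 1 ∧ 0 = 0
g10 = g7 ⊕ g9 = 0 ⊕ 0 = 0
g11 = g10 ∨ z = 0 ∨ 0 = 0
So g11 = 0 as required.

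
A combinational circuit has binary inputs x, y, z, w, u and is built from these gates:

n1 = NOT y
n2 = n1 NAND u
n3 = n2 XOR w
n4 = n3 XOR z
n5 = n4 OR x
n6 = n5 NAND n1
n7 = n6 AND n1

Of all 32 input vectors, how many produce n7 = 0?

n7 = n6 AND n1 must be 0, so at least one of n6, n1 is 0.
Enumerating the 32 input combinations, 28 give n7 = 0 and 4 give n7 = 1.

28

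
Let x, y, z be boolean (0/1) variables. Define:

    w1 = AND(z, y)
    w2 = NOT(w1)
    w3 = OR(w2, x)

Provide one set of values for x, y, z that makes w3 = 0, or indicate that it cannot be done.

Check with x=0, y=1, z=1:
w1 = AND(z, y) = AND(1, 1) = 1
w2 = NOT(w1) = NOT 1 = 0
w3 = OR(w2, x) = OR(0, 0) = 0
So w3 = 0 as required.

x=0, y=1, z=1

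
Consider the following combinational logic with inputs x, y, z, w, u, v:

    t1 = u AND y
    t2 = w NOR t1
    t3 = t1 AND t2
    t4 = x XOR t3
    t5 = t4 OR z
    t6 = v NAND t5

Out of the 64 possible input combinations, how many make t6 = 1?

t6 = v NAND t5 must be 1, so at least one of v, t5 is 0.
Enumerating the 64 input combinations, 40 give t6 = 1 and 24 give t6 = 0.

40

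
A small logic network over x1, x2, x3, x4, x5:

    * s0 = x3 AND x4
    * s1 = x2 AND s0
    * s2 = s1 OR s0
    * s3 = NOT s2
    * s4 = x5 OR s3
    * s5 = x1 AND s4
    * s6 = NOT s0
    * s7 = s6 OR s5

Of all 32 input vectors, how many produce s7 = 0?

6

s7 = s6 OR s5 must be 0, so both s6 = 0 and s5 = 0.
s6 = NOT s0 must be 0, so s0 = 1.
s5 = x1 AND s4 must be 0, so at least one of x1, s4 is 0.
Satisfying assignments:
  x1=0, x2=0, x3=1, x4=1, x5=0
  x1=0, x2=0, x3=1, x4=1, x5=1
  x1=0, x2=1, x3=1, x4=1, x5=0
  x1=0, x2=1, x3=1, x4=1, x5=1
  x1=1, x2=0, x3=1, x4=1, x5=0
  x1=1, x2=1, x3=1, x4=1, x5=0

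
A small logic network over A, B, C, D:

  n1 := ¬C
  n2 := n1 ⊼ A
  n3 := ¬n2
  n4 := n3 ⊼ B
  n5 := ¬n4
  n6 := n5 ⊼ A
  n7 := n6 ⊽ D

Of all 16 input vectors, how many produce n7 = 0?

15

n7 = n6 ⊽ D must be 0, so at least one of n6, D is 1.
Enumerating the 16 input combinations, 15 give n7 = 0 and 1 give n7 = 1.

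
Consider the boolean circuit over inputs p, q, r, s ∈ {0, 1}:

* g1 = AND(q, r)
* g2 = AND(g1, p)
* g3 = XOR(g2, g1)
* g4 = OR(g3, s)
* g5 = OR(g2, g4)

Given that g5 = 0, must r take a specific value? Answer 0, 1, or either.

either

Both values of r occur among assignments with g5 = 0:
  r=0: p=0, q=0, r=0, s=0
  r=1: p=0, q=0, r=1, s=0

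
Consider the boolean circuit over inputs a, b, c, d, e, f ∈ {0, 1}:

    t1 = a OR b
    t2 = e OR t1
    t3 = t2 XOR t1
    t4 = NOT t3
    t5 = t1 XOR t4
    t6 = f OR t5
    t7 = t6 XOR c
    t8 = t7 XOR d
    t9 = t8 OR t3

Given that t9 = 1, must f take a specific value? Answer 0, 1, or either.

either

Both values of f occur among assignments with t9 = 1:
  f=0: a=0, b=0, c=0, d=0, e=0, f=0
  f=1: a=0, b=0, c=0, d=0, e=0, f=1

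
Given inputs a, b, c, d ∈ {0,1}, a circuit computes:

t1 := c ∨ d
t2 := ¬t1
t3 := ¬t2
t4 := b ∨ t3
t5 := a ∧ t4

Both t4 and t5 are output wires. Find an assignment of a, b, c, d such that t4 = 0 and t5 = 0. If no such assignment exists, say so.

a=1, b=0, c=0, d=0

Check with a=1, b=0, c=0, d=0:
t1 = c ∨ d = 0 ∨ 0 = 0
t2 = ¬t1 = ¬0 = 1
t3 = ¬t2 = ¬1 = 0
t4 = b ∨ t3 = 0 ∨ 0 = 0
t5 = a ∧ t4 = 1 ∧ 0 = 0
So t4 = 0 and t5 = 0.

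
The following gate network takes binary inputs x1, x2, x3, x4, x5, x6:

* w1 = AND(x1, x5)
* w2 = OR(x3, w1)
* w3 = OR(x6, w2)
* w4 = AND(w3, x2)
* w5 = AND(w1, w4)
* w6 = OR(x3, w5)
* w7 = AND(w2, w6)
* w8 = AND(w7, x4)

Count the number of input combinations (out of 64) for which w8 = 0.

46

w8 = AND(w7, x4) must be 0, so at least one of w7, x4 is 0.
Enumerating the 64 input combinations, 46 give w8 = 0 and 18 give w8 = 1.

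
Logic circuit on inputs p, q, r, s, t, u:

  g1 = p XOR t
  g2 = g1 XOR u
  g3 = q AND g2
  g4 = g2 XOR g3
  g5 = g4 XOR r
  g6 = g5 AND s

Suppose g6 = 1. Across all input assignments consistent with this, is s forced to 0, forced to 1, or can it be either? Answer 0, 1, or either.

1

g6 = g5 AND s must be 1, so both g5 = 1 and s = 1.
Every assignment with g6 = 1 has s = 1; there are 16 such assignment(s).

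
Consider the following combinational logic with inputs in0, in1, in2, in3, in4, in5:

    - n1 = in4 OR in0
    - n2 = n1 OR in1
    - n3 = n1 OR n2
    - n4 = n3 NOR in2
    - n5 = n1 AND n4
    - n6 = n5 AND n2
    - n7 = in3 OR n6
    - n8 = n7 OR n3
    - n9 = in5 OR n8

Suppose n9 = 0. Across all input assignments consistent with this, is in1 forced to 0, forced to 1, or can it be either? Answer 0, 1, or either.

0

n9 = in5 OR n8 must be 0, so both in5 = 0 and n8 = 0.
n8 = n7 OR n3 must be 0, so both n7 = 0 and n3 = 0.
Every assignment with n9 = 0 has in1 = 0; there are 2 such assignment(s).
  in0=0, in1=0, in2=0, in3=0, in4=0, in5=0
  in0=0, in1=0, in2=1, in3=0, in4=0, in5=0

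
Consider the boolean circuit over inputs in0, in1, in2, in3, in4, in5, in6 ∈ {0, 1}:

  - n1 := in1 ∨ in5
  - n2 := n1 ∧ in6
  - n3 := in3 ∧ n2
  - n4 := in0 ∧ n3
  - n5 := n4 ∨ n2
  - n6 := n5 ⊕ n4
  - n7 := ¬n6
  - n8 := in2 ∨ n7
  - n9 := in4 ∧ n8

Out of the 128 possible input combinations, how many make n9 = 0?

n9 = in4 ∧ n8 must be 0, so at least one of in4, n8 is 0.
Enumerating the 128 input combinations, 73 give n9 = 0 and 55 give n9 = 1.

73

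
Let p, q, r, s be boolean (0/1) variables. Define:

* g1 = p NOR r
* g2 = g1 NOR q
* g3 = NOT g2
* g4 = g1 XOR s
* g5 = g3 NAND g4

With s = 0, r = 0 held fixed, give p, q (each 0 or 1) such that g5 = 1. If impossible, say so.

p=1, q=0

g5 = g3 NAND g4 must be 1, so at least one of g3, g4 is 0.
Check with s = 0, r = 0 and p=1, q=0:
g1 = p NOR r = 1 NOR 0 = 0
g2 = g1 NOR q = 0 NOR 0 = 1
g3 = NOT g2 = NOT 1 = 0
g4 = g1 XOR s = 0 XOR 0 = 0
g5 = g3 NAND g4 = 0 NAND 0 = 1
So g5 = 1.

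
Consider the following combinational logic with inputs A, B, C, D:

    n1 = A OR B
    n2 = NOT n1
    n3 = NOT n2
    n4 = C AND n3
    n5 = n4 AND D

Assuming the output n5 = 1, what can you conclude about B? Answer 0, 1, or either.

Both values of B occur among assignments with n5 = 1:
  B=0: A=1, B=0, C=1, D=1
  B=1: A=0, B=1, C=1, D=1

either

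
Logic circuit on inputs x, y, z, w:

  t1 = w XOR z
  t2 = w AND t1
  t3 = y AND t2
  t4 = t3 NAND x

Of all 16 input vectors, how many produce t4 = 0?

t4 = t3 NAND x must be 0, so both t3 = 1 and x = 1.
t3 = y AND t2 must be 1, so both y = 1 and t2 = 1.
t2 = w AND t1 must be 1, so both w = 1 and t1 = 1.
Satisfying assignments:
  x=1, y=1, z=0, w=1

1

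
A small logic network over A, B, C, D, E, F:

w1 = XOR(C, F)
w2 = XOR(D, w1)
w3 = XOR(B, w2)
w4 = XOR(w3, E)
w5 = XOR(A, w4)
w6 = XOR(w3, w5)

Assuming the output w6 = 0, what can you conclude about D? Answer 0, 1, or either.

either

Both values of D occur among assignments with w6 = 0:
  D=0: A=0, B=0, C=0, D=0, E=0, F=0
  D=1: A=0, B=0, C=0, D=1, E=0, F=0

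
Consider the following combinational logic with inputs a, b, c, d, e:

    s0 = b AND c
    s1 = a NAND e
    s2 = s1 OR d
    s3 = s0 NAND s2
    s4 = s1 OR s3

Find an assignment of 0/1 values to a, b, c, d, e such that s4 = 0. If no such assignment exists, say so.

s4 = s1 OR s3 must be 0, so both s1 = 0 and s3 = 0.
s1 = a NAND e must be 0, so both a = 1 and e = 1.
Check with a=1, b=1, c=1, d=1, e=1:
s0 = b AND c = 1 AND 1 = 1
s1 = a NAND e = 1 NAND 1 = 0
s2 = s1 OR d = 0 OR 1 = 1
s3 = s0 NAND s2 = 1 NAND 1 = 0
s4 = s1 OR s3 = 0 OR 0 = 0
So s4 = 0 as required.

a=1, b=1, c=1, d=1, e=1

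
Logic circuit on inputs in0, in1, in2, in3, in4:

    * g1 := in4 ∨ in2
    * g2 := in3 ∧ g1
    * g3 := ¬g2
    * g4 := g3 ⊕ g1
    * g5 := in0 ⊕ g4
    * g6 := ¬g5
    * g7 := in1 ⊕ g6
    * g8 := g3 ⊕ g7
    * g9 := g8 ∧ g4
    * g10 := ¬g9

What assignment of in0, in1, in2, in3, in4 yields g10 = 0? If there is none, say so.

g10 = ¬g9 must be 0, so g9 = 1.
Check with in0=1, in1=1, in2=0, in3=0, in4=0:
g1 = in4 ∨ in2 = 0 ∨ 0 = 0
g2 = in3 ∧ g1 = 0 ∧ 0 = 0
g3 = ¬g2 = ¬0 = 1
g4 = g3 ⊕ g1 = 1 ⊕ 0 = 1
g5 = in0 ⊕ g4 = 1 ⊕ 1 = 0
g6 = ¬g5 = ¬0 = 1
g7 = in1 ⊕ g6 = 1 ⊕ 1 = 0
g8 = g3 ⊕ g7 = 1 ⊕ 0 = 1
g9 = g8 ∧ g4 = 1 ∧ 1 = 1
g10 = ¬g9 = ¬1 = 0
So g10 = 0 as required.

in0=1, in1=1, in2=0, in3=0, in4=0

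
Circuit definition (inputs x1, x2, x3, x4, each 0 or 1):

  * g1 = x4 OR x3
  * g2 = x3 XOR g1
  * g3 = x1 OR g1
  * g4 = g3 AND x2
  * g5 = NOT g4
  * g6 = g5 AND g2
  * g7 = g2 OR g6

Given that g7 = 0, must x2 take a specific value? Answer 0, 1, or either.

either

Both values of x2 occur among assignments with g7 = 0:
  x2=0: x1=0, x2=0, x3=0, x4=0
  x2=1: x1=0, x2=1, x3=0, x4=0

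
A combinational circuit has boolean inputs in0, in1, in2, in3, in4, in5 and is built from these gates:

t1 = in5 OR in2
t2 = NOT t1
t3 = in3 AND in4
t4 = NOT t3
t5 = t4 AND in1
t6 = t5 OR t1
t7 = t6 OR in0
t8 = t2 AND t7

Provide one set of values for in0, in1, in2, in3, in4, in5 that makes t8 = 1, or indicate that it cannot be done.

Check with in0=0, in1=1, in2=0, in3=0, in4=0, in5=0:
t1 = in5 OR in2 = 0 OR 0 = 0
t2 = NOT t1 = NOT 0 = 1
t3 = in3 AND in4 = 0 AND 0 = 0
t4 = NOT t3 = NOT 0 = 1
t5 = t4 AND in1 = 1 AND 1 = 1
t6 = t5 OR t1 = 1 OR 0 = 1
t7 = t6 OR in0 = 1 OR 0 = 1
t8 = t2 AND t7 = 1 AND 1 = 1
So t8 = 1 as required.

in0=0, in1=1, in2=0, in3=0, in4=0, in5=0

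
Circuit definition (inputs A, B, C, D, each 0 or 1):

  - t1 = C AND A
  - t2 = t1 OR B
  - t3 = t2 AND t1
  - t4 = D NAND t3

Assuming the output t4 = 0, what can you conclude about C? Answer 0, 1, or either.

1

t4 = D NAND t3 must be 0, so both D = 1 and t3 = 1.
Every assignment with t4 = 0 has C = 1; there are 2 such assignment(s).
  A=1, B=0, C=1, D=1
  A=1, B=1, C=1, D=1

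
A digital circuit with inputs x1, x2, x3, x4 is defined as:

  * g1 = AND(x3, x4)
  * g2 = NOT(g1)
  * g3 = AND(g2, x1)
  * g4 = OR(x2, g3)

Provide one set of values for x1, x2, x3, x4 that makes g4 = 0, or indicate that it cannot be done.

g4 = OR(x2, g3) must be 0, so both x2 = 0 and g3 = 0.
g3 = AND(g2, x1) must be 0, so at least one of g2, x1 is 0.
Check with x1=0, x2=0, x3=1, x4=0:
g1 = AND(x3, x4) = AND(1, 0) = 0
g2 = NOT(g1) = NOT 0 = 1
g3 = AND(g2, x1) = AND(1, 0) = 0
g4 = OR(x2, g3) = OR(0, 0) = 0
So g4 = 0 as required.

x1=0, x2=0, x3=1, x4=0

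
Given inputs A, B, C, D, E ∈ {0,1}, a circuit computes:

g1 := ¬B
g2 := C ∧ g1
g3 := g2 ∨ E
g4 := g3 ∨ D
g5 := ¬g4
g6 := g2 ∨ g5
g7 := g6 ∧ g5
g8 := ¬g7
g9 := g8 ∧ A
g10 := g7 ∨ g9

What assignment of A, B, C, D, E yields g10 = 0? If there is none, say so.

Check with A=0 B=1 C=1 D=1 E=0:
g1 = ¬B = ¬1 = 0
g2 = C ∧ g1 = 1 ∧ 0 = 0
g3 = g2 ∨ E = 0 ∨ 0 = 0
g4 = g3 ∨ D = 0 ∨ 1 = 1
g5 = ¬g4 = ¬1 = 0
g6 = g2 ∨ g5 = 0 ∨ 0 = 0
g7 = g6 ∧ g5 = 0 ∧ 0 = 0
g8 = ¬g7 = ¬0 = 1
g9 = g8 ∧ A = 1 ∧ 0 = 0
g10 = g7 ∨ g9 = 0 ∨ 0 = 0
So g10 = 0 as required.

A=0 B=1 C=1 D=1 E=0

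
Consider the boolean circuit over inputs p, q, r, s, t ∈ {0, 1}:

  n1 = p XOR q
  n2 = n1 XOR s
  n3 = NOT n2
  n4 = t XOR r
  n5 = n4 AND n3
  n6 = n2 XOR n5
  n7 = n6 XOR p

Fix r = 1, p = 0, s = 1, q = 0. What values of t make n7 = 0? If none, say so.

no solution exists

With r = 1, p = 0, s = 1, q = 0 fixed, none of the 2 settings of t give n7 = 0.
For example, with t=1:
n1 = p XOR q = 0 XOR 0 = 0
n2 = n1 XOR s = 0 XOR 1 = 1
n3 = NOT n2 = NOT 1 = 0
n4 = t XOR r = 1 XOR 1 = 0
n5 = n4 AND n3 = 0 AND 0 = 0
n6 = n2 XOR n5 = 1 XOR 0 = 1
n7 = n6 XOR p = 1 XOR 0 = 1
giving n7 = 1 ≠ 0.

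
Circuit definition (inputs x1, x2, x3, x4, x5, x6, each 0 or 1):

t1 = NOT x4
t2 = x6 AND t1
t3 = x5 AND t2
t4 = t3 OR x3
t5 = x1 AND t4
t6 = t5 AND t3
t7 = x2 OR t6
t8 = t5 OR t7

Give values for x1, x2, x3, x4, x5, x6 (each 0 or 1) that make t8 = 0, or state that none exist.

x1=0 x2=0 x3=0 x4=0 x5=1 x6=1

t8 = t5 OR t7 must be 0, so both t5 = 0 and t7 = 0.
t5 = x1 AND t4 must be 0, so at least one of x1, t4 is 0.
t7 = x2 OR t6 must be 0, so both x2 = 0 and t6 = 0.
Check with x1=0 x2=0 x3=0 x4=0 x5=1 x6=1:
t1 = NOT x4 = NOT 0 = 1
t2 = x6 AND t1 = 1 AND 1 = 1
t3 = x5 AND t2 = 1 AND 1 = 1
t4 = t3 OR x3 = 1 OR 0 = 1
t5 = x1 AND t4 = 0 AND 1 = 0
t6 = t5 AND t3 = 0 AND 1 = 0
t7 = x2 OR t6 = 0 OR 0 = 0
t8 = t5 OR t7 = 0 OR 0 = 0
So t8 = 0 as required.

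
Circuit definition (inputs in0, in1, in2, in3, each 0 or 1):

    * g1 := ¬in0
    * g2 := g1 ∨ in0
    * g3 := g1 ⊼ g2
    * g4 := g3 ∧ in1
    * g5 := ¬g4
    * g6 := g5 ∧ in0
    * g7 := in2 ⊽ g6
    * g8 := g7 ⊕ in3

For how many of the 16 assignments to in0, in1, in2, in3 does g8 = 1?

8

g8 = g7 ⊕ in3 must be 1, so g7 and in3 differ.
Enumerating the 16 input combinations, 8 give g8 = 1 and 8 give g8 = 0.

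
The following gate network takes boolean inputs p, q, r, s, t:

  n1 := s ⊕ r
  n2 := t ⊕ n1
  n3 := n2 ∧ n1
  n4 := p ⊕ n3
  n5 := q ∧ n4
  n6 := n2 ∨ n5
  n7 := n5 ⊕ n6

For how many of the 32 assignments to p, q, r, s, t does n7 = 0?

n7 = n5 ⊕ n6 must be 0, so n5 and n6 are equal.
Enumerating the 32 input combinations, 20 give n7 = 0 and 12 give n7 = 1.

20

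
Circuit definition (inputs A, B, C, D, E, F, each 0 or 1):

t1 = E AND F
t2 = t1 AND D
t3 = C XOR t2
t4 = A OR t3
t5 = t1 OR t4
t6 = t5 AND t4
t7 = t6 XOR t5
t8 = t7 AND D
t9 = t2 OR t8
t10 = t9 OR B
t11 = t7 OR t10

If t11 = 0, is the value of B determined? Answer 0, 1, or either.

t11 = t7 OR t10 must be 0, so both t7 = 0 and t10 = 0.
Every assignment with t11 = 0 has B = 0; there are 27 such assignment(s).

0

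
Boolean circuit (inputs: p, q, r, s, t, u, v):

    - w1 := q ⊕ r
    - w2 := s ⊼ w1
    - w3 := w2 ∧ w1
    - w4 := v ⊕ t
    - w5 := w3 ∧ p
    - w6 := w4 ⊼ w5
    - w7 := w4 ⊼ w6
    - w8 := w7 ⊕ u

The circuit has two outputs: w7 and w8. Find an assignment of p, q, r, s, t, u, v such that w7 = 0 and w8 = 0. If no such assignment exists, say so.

Check with p=0, q=1, r=1, s=1, t=1, u=0, v=0:
w1 = q ⊕ r = 1 ⊕ 1 = 0
w2 = s ⊼ w1 = 1 ⊼ 0 = 1
w3 = w2 ∧ w1 = 1 ∧ 0 = 0
w4 = v ⊕ t = 0 ⊕ 1 = 1
w5 = w3 ∧ p = 0 ∧ 0 = 0
w6 = w4 ⊼ w5 = 1 ⊼ 0 = 1
w7 = w4 ⊼ w6 = 1 ⊼ 1 = 0
w8 = w7 ⊕ u = 0 ⊕ 0 = 0
So w7 = 0 and w8 = 0.

p=0, q=1, r=1, s=1, t=1, u=0, v=0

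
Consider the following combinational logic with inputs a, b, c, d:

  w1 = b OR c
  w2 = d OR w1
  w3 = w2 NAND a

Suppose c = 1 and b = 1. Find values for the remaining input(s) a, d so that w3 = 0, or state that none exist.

Check with c = 1 and b = 1 and a=1, d=0:
w1 = b OR c = 1 OR 1 = 1
w2 = d OR w1 = 0 OR 1 = 1
w3 = w2 NAND a = 1 NAND 1 = 0
So w3 = 0.

a=1, d=0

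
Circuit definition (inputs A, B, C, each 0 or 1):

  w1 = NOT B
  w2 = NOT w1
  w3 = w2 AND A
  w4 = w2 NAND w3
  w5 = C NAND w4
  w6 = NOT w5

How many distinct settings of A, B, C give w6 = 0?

w6 = NOT w5 must be 0, so w5 = 1.
Satisfying assignments:
  A=0, B=0, C=0
  A=0, B=1, C=0
  A=1, B=0, C=0
  A=1, B=1, C=0
  A=1, B=1, C=1

5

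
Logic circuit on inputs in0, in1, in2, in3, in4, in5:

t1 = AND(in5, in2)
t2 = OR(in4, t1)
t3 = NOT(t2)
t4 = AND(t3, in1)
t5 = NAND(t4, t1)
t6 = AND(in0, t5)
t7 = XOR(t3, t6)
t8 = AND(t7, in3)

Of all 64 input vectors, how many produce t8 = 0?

t8 = AND(t7, in3) must be 0, so at least one of t7, in3 is 0.
Enumerating the 64 input combinations, 48 give t8 = 0 and 16 give t8 = 1.

48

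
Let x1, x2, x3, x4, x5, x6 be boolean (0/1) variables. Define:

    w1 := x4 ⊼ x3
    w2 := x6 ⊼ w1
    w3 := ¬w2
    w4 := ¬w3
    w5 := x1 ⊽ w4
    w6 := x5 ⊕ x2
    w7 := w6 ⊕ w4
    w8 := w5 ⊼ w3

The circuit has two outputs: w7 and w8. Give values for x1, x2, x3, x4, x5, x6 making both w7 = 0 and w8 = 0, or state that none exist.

Check with x1=0 x2=0 x3=0 x4=0 x5=0 x6=1:
w1 = x4 ⊼ x3 = 0 ⊼ 0 = 1
w2 = x6 ⊼ w1 = 1 ⊼ 1 = 0
w3 = ¬w2 = ¬0 = 1
w4 = ¬w3 = ¬1 = 0
w5 = x1 ⊽ w4 = 0 ⊽ 0 = 1
w6 = x5 ⊕ x2 = 0 ⊕ 0 = 0
w7 = w6 ⊕ w4 = 0 ⊕ 0 = 0
w8 = w5 ⊼ w3 = 1 ⊼ 1 = 0
So w7 = 0 and w8 = 0.

x1=0 x2=0 x3=0 x4=0 x5=0 x6=1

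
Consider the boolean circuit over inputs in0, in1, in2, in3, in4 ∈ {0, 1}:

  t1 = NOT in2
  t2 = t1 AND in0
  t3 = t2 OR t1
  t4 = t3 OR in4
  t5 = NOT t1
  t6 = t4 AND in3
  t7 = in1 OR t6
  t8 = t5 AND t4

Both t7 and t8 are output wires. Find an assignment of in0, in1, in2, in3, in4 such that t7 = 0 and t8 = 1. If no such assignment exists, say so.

in0=1, in1=0, in2=1, in3=0, in4=1

Check with in0=1, in1=0, in2=1, in3=0, in4=1:
t1 = NOT in2 = NOT 1 = 0
t2 = t1 AND in0 = 0 AND 1 = 0
t3 = t2 OR t1 = 0 OR 0 = 0
t4 = t3 OR in4 = 0 OR 1 = 1
t5 = NOT t1 = NOT 0 = 1
t6 = t4 AND in3 = 1 AND 0 = 0
t7 = in1 OR t6 = 0 OR 0 = 0
t8 = t5 AND t4 = 1 AND 1 = 1
So t7 = 0 and t8 = 1.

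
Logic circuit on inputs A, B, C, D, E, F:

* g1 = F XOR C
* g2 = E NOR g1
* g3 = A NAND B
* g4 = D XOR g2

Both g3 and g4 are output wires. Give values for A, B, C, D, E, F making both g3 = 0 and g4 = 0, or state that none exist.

Check with A=1, B=1, C=1, D=0, E=1, F=1:
g1 = F XOR C = 1 XOR 1 = 0
g2 = E NOR g1 = 1 NOR 0 = 0
g3 = A NAND B = 1 NAND 1 = 0
g4 = D XOR g2 = 0 XOR 0 = 0
So g3 = 0 and g4 = 0.

A=1, B=1, C=1, D=0, E=1, F=1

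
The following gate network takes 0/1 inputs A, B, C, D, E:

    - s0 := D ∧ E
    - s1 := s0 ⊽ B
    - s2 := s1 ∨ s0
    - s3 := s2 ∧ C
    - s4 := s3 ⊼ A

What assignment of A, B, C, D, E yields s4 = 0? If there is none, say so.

A=1, B=1, C=1, D=1, E=1

s4 = s3 ⊼ A must be 0, so both s3 = 1 and A = 1.
Check with A=1, B=1, C=1, D=1, E=1:
s0 = D ∧ E = 1 ∧ 1 = 1
s1 = s0 ⊽ B = 1 ⊽ 1 = 0
s2 = s1 ∨ s0 = 0 ∨ 1 = 1
s3 = s2 ∧ C = 1 ∧ 1 = 1
s4 = s3 ⊼ A = 1 ⊼ 1 = 0
So s4 = 0 as required.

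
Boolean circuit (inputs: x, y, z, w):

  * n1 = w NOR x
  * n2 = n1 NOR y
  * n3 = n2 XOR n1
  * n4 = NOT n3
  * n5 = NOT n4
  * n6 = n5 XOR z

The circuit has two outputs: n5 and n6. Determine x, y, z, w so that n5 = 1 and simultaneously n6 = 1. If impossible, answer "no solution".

x=0 y=0 z=0 w=0

Check with x=0 y=0 z=0 w=0:
n1 = w NOR x = 0 NOR 0 = 1
n2 = n1 NOR y = 1 NOR 0 = 0
n3 = n2 XOR n1 = 0 XOR 1 = 1
n4 = NOT n3 = NOT 1 = 0
n5 = NOT n4 = NOT 0 = 1
n6 = n5 XOR z = 1 XOR 0 = 1
So n5 = 1 and n6 = 1.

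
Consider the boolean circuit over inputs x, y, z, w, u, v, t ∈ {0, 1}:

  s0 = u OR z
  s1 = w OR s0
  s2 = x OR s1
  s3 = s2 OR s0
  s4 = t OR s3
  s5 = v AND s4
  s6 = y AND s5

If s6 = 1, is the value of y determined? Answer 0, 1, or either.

1

s6 = y AND s5 must be 1, so both y = 1 and s5 = 1.
Every assignment with s6 = 1 has y = 1; there are 31 such assignment(s).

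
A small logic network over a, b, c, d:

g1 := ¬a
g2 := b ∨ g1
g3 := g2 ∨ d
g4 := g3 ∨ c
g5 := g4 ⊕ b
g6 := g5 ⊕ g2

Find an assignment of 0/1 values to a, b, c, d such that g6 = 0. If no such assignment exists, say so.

a=1 b=0 c=0 d=0

g6 = g5 ⊕ g2 must be 0, so g5 and g2 are equal.
Check with a=1 b=0 c=0 d=0:
g1 = ¬a = ¬1 = 0
g2 = b ∨ g1 = 0 ∨ 0 = 0
g3 = g2 ∨ d = 0 ∨ 0 = 0
g4 = g3 ∨ c = 0 ∨ 0 = 0
g5 = g4 ⊕ b = 0 ⊕ 0 = 0
g6 = g5 ⊕ g2 = 0 ⊕ 0 = 0
So g6 = 0 as required.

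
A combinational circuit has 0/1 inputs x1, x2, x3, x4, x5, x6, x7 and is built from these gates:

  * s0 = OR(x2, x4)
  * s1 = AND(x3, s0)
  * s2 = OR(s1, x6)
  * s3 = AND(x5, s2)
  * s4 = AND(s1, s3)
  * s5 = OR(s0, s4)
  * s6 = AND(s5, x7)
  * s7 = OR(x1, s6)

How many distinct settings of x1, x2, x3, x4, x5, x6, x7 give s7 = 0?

40

s7 = OR(x1, s6) must be 0, so both x1 = 0 and s6 = 0.
s6 = AND(s5, x7) must be 0, so at least one of s5, x7 is 0.
Enumerating the 128 input combinations, 40 give s7 = 0 and 88 give s7 = 1.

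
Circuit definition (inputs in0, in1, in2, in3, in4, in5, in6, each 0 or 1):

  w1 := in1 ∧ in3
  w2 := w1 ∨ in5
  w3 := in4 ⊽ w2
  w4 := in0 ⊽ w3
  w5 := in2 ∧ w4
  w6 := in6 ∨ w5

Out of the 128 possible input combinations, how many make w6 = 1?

77

w6 = in6 ∨ w5 must be 1, so at least one of in6, w5 is 1.
Enumerating the 128 input combinations, 77 give w6 = 1 and 51 give w6 = 0.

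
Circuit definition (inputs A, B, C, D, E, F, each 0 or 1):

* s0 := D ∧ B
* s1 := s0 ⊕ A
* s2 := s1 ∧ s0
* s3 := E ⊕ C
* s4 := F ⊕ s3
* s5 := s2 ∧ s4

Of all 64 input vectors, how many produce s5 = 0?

s5 = s2 ∧ s4 must be 0, so at least one of s2, s4 is 0.
Enumerating the 64 input combinations, 60 give s5 = 0 and 4 give s5 = 1.

60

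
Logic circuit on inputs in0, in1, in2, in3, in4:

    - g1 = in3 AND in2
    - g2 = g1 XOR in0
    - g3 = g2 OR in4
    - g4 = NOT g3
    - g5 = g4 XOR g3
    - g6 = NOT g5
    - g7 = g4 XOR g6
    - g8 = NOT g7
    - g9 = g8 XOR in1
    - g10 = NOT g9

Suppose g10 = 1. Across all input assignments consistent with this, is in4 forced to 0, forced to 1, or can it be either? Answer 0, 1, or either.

Both values of in4 occur among assignments with g10 = 1:
  in4=0: in0=0, in1=0, in2=0, in3=0, in4=0
  in4=1: in0=0, in1=1, in2=0, in3=0, in4=1

either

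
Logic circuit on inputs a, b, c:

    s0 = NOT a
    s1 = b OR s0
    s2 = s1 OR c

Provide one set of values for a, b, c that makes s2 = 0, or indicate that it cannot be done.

a=1, b=0, c=0

Check with a=1, b=0, c=0:
s0 = NOT a = NOT 1 = 0
s1 = b OR s0 = 0 OR 0 = 0
s2 = s1 OR c = 0 OR 0 = 0
So s2 = 0 as required.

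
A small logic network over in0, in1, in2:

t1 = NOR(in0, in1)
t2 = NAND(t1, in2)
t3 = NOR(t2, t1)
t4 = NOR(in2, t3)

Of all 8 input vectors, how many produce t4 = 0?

4

t4 = NOR(in2, t3) must be 0, so at least one of in2, t3 is 1.
Enumerating the 8 input combinations, 4 give t4 = 0 and 4 give t4 = 1.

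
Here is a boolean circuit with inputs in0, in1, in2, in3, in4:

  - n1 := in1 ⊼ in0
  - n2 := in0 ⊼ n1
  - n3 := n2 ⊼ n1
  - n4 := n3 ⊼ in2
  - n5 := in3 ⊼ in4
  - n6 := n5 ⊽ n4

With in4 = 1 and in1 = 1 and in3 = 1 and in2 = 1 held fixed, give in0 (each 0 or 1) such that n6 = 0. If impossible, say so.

Check with in4 = 1 and in1 = 1 and in3 = 1 and in2 = 1 and in0=0:
n1 = in1 ⊼ in0 = 1 ⊼ 0 = 1
n2 = in0 ⊼ n1 = 0 ⊼ 1 = 1
n3 = n2 ⊼ n1 = 1 ⊼ 1 = 0
n4 = n3 ⊼ in2 = 0 ⊼ 1 = 1
n5 = in3 ⊼ in4 = 1 ⊼ 1 = 0
n6 = n5 ⊽ n4 = 0 ⊽ 1 = 0
So n6 = 0.

in0=0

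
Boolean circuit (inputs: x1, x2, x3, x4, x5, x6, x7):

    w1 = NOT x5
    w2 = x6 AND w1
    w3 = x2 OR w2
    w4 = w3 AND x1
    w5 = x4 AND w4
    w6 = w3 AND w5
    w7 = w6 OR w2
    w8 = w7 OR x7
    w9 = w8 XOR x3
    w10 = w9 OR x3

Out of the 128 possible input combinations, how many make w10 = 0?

w10 = w9 OR x3 must be 0, so both w9 = 0 and x3 = 0.
w9 = w8 XOR x3 must be 0, so w8 and x3 are equal.
Enumerating the 128 input combinations, 21 give w10 = 0 and 107 give w10 = 1.

21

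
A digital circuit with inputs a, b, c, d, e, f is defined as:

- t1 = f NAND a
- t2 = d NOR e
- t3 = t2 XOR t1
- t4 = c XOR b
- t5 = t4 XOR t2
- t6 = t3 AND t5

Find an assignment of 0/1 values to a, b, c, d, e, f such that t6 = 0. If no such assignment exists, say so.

a=1, b=0, c=0, d=1, e=0, f=0

t6 = t3 AND t5 must be 0, so at least one of t3, t5 is 0.
Check with a=1, b=0, c=0, d=1, e=0, f=0:
t1 = f NAND a = 0 NAND 1 = 1
t2 = d NOR e = 1 NOR 0 = 0
t3 = t2 XOR t1 = 0 XOR 1 = 1
t4 = c XOR b = 0 XOR 0 = 0
t5 = t4 XOR t2 = 0 XOR 0 = 0
t6 = t3 AND t5 = 1 AND 0 = 0
So t6 = 0 as required.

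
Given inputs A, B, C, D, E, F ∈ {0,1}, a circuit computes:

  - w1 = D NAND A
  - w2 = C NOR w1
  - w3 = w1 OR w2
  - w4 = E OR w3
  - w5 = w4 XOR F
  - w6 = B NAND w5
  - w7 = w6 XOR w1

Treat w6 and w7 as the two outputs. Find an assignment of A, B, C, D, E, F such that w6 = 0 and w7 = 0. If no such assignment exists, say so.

A=1, B=1, C=1, D=1, E=1, F=0

Check with A=1, B=1, C=1, D=1, E=1, F=0:
w1 = D NAND A = 1 NAND 1 = 0
w2 = C NOR w1 = 1 NOR 0 = 0
w3 = w1 OR w2 = 0 OR 0 = 0
w4 = E OR w3 = 1 OR 0 = 1
w5 = w4 XOR F = 1 XOR 0 = 1
w6 = B NAND w5 = 1 NAND 1 = 0
w7 = w6 XOR w1 = 0 XOR 0 = 0
So w6 = 0 and w7 = 0.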